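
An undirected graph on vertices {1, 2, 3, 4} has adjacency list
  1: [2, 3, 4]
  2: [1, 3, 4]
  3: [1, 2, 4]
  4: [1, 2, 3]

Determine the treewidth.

3

A width-3 tree decomposition is:
Bags: B1 = {1, 2, 3, 4}
Tree: (single bag)
With just one bag of size 4, the width is 4 − 1 = 3, so tw(G) ≤ 3. Conversely, {1, 2, 3, 4} is a clique of size 4, and the vertices of any clique must share a bag in every tree decomposition; so some bag has ≥ 4 vertices and tw(G) ≥ 3. Therefore the treewidth is 3.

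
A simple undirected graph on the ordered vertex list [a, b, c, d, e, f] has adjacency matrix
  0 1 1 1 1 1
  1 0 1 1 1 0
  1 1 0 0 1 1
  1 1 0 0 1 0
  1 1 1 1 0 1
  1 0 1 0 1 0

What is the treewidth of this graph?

3

A width-3 tree decomposition is:
Bags: B1 = {a, b, c, e}  B2 = {a, c, e, f}  B3 = {a, b, d, e}
Tree: B1–B2, B1–B3
Every bag has size at most 4, so the width is 4 − 1 = 3 and tw(G) ≤ 3. On the other hand G contains the 4-clique {a, b, d, e}. A clique must lie in a single bag of any decomposition, so no decomposition can have width below 3. Hence tw(G) = 3 exactly.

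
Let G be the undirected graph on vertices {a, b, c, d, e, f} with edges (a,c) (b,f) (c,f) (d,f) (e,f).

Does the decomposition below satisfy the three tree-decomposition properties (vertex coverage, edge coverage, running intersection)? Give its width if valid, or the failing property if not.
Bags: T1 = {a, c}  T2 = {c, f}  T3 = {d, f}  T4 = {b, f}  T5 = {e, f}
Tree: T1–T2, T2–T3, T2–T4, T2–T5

Yes; width 1.

Checking the three conditions: (i) the bags cover all of {a, b, c, d, e, f}; (ii) for each edge, some bag contains both endpoints; (iii) the bags containing any fixed vertex form a subtree. All hold, so the decomposition is valid with width 2 − 1 = 1.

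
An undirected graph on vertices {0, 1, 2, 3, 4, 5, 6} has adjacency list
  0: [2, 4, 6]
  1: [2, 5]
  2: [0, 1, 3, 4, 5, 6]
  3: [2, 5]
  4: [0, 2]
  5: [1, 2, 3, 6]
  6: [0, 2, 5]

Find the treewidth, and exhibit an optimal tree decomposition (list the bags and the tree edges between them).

Treewidth 2.
One such decomposition:
Bags: B1 = {2, 5, 6}  B2 = {2, 3, 5}  B3 = {0, 2, 6}  B4 = {0, 2, 4}  B5 = {1, 2, 5}
Tree: B1–B2, B1–B3, B3–B4, B1–B5

The largest bag has 3 vertices, giving width 2; this decomposition certifies tw(G) ≤ 2. For the lower bound, the 3 vertices {0, 2, 4} are pairwise adjacent, and any tree decomposition puts a clique entirely inside one bag — forcing width ≥ 2. Combining the bounds, tw(G) = 2.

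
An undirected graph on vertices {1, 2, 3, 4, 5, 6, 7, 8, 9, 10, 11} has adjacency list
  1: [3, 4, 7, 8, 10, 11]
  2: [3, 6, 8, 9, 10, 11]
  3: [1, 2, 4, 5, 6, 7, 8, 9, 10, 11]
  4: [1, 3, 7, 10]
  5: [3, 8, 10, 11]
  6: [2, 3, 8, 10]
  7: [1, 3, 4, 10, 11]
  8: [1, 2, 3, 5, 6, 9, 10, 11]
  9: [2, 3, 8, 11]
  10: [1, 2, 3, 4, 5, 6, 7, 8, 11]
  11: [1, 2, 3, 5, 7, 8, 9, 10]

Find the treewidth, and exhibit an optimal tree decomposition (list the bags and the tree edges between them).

Every bag has size at most 5, so the width is 5 − 1 = 4 and tw(G) ≤ 4. On the other hand G contains the 5-clique {2, 3, 8, 9, 11}. A clique must lie in a single bag of any decomposition, so no decomposition can have width below 4. Hence tw(G) = 4 exactly.

Treewidth 4.
Bags: B1 = {2, 3, 8, 9, 11}  B2 = {2, 3, 8, 10, 11}  B3 = {3, 5, 8, 10, 11}  B4 = {1, 3, 8, 10, 11}  B5 = {2, 3, 6, 8, 10}  B6 = {1, 3, 7, 10, 11}  B7 = {1, 3, 4, 7, 10}
Tree: B1–B2, B2–B3, B3–B4, B2–B5, B4–B6, B6–B7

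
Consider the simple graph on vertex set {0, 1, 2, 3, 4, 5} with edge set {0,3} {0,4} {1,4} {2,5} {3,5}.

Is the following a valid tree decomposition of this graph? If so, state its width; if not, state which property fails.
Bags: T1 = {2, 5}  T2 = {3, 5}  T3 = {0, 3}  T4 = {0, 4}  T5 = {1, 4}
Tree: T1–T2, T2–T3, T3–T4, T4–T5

Yes; width 1.

Every vertex of G appears in some bag (union = {0, 1, 2, 3, 4, 5}); every edge is covered by a bag; and for each vertex v the set of bags containing v is connected in the bag tree. The decomposition is therefore valid. The largest bag has 2 vertices, so the width is 1.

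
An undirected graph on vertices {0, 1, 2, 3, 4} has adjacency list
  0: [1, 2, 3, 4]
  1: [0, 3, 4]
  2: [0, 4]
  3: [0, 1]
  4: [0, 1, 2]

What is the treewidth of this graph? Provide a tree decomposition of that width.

Treewidth 2.
Bags: B1 = {0, 1, 3}  B2 = {0, 1, 4}  B3 = {0, 2, 4}
Tree: B1–B2, B2–B3

Every bag has size at most 3, so the width is 3 − 1 = 2 and tw(G) ≤ 2. On the other hand G contains the 3-clique {0, 1, 3}. A clique must lie in a single bag of any decomposition, so no decomposition can have width below 2. Hence tw(G) = 2 exactly.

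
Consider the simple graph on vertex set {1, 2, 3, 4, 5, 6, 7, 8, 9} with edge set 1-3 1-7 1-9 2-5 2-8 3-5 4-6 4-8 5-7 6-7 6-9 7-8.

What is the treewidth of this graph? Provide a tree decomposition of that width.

The largest bag has 4 vertices, giving width 3; this decomposition certifies tw(G) ≤ 3. For the lower bound: the 4 vertex sets {2,4,8}, {5}, {7}, {1,3,6,9} are disjoint, each induces a connected subgraph, and every pair is joined by at least one edge of G. Contracting each set to a single vertex therefore yields K_{4} as a minor, and since treewidth is minor-monotone, tw(G) ≥ tw(K_{4}) = 3. Hence tw(G) = 3 exactly.

Treewidth 3.
One optimal decomposition is:
Bags: B1 = {2, 4, 5, 8}  B2 = {4, 5, 7, 8}  B3 = {4, 5, 6, 7}  B4 = {3, 5, 6, 7}  B5 = {1, 3, 6, 7}  B6 = {1, 3, 6, 9}
Tree: B1–B2, B2–B3, B3–B4, B4–B5, B5–B6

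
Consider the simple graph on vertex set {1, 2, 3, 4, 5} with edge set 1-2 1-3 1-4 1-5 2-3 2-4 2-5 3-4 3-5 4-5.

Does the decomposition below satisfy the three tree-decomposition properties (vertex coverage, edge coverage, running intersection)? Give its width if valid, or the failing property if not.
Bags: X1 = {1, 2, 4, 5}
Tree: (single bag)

A tree decomposition must satisfy three properties: every vertex lies in some bag; for every edge, both endpoints lie together in some bag; and for every vertex, the bags containing it form a connected subtree. Here vertex 3 appears in no bag, so the decomposition is invalid.

No — vertex 3 appears in no bag.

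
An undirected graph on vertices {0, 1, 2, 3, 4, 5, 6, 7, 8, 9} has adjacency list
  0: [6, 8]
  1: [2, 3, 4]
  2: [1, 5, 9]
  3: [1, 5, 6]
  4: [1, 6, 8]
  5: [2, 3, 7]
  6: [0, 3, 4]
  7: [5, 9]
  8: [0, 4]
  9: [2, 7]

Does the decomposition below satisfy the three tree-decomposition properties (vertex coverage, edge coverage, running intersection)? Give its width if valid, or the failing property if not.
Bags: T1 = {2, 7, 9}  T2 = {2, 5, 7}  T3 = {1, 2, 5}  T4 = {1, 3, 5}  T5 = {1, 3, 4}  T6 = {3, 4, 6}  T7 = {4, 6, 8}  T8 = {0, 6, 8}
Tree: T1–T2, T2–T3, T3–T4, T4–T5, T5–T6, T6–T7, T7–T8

Yes; width 2.

Vertex coverage: the bags together contain {0, 1, 2, 3, 4, 5, 6, 7, 8, 9}, the full vertex set. Edge coverage: each edge of G has both endpoints in at least one bag. Running intersection: for every vertex, the bags containing it form a connected subtree. All three properties hold, so this is a valid tree decomposition of width max|bag| − 1 = 2, and hence tw(G) ≤ 2.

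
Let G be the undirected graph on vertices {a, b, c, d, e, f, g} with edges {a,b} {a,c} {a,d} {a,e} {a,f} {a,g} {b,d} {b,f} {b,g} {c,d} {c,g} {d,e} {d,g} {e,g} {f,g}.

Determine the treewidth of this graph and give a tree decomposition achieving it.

Treewidth 3.
One such decomposition:
Bags: B1 = {a, b, f, g}  B2 = {a, b, d, g}  B3 = {a, c, d, g}  B4 = {a, d, e, g}
Tree: B1–B2, B2–B3, B3–B4

The largest bag has 4 vertices, giving width 3; this decomposition certifies tw(G) ≤ 3. For the lower bound, the 4 vertices {a, d, e, g} are pairwise adjacent, and any tree decomposition puts a clique entirely inside one bag — forcing width ≥ 3. Hence tw(G) = 3 exactly.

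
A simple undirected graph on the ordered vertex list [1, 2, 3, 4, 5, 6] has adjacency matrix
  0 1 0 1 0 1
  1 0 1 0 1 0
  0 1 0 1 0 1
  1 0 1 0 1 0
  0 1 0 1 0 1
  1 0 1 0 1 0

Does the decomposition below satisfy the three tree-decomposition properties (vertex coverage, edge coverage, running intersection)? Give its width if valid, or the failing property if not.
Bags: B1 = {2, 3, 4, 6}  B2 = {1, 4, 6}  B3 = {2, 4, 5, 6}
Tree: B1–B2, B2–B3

No — edge (2,1) lies in no bag.

A tree decomposition must satisfy three properties: every vertex lies in some bag; for every edge, both endpoints lie together in some bag; and for every vertex, the bags containing it form a connected subtree. Here edge (2,1) lies in no bag, so the decomposition is invalid.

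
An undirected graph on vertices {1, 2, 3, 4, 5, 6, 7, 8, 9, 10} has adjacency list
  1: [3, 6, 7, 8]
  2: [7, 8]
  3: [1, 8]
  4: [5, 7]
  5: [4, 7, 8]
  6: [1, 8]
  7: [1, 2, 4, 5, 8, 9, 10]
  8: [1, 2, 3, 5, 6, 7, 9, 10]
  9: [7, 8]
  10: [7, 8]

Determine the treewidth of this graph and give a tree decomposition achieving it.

Each bag holds 3 vertices, so the decomposition has width 2, which upper-bounds the treewidth. Conversely, {1, 3, 8} is a clique of size 3, and the vertices of any clique must share a bag in every tree decomposition; so some bag has ≥ 3 vertices and tw(G) ≥ 2. Combining the bounds, tw(G) = 2.

Treewidth 2.
One optimal decomposition is:
Bags: B1 = {7, 8, 10}  B2 = {1, 7, 8}  B3 = {1, 3, 8}  B4 = {5, 7, 8}  B5 = {7, 8, 9}  B6 = {2, 7, 8}  B7 = {1, 6, 8}  B8 = {4, 5, 7}
Tree: B1–B2, B2–B3, B1–B4, B2–B5, B1–B6, B3–B7, B4–B8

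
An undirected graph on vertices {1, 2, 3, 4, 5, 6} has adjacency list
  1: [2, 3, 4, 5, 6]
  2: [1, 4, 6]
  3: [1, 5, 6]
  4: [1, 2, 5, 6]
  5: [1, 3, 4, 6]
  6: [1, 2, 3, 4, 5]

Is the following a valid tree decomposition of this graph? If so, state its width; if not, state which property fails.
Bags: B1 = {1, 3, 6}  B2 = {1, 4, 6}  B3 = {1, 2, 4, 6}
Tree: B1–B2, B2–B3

No — vertex 5 appears in no bag.

A tree decomposition must satisfy three properties: every vertex lies in some bag; for every edge, both endpoints lie together in some bag; and for every vertex, the bags containing it form a connected subtree. Here vertex 5 appears in no bag, so the decomposition is invalid.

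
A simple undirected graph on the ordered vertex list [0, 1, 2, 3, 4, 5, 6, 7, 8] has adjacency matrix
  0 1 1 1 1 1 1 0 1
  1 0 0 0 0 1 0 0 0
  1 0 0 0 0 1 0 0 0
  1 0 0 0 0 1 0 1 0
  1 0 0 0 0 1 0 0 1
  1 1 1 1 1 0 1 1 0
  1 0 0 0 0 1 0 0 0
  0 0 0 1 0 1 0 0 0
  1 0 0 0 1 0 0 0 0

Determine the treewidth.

A width-2 tree decomposition is:
Bags: B1 = {0, 1, 5}  B2 = {0, 4, 5}  B3 = {0, 5, 6}  B4 = {0, 3, 5}  B5 = {3, 5, 7}  B6 = {0, 2, 5}  B7 = {0, 4, 8}
Tree: B1–B2, B1–B3, B3–B4, B4–B5, B4–B6, B2–B7
The largest bag has 3 vertices, giving width 2; this decomposition certifies tw(G) ≤ 2. Conversely, {0, 4, 8} is a clique of size 3, and the vertices of any clique must share a bag in every tree decomposition; so some bag has ≥ 3 vertices and tw(G) ≥ 2. Therefore the treewidth is 2.

2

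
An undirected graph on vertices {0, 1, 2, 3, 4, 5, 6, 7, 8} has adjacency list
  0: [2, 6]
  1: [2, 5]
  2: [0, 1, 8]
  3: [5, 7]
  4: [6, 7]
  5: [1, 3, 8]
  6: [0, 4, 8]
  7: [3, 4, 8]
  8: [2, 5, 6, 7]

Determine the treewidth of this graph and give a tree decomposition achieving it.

Treewidth 3.
One optimal decomposition is:
Bags: B1 = {1, 2, 3, 5}  B2 = {2, 3, 5, 8}  B3 = {2, 3, 7, 8}  B4 = {0, 2, 7, 8}  B5 = {0, 6, 7, 8}  B6 = {0, 4, 6, 7}
Tree: B1–B2, B2–B3, B3–B4, B4–B5, B5–B6

Each bag holds 4 vertices, so the decomposition has width 3, which upper-bounds the treewidth. For the lower bound: the 4 vertex sets {1,3,5}, {2}, {8}, {0,4,6,7} are disjoint, each induces a connected subgraph, and every pair is joined by at least one edge of G. Contracting each set to a single vertex therefore yields K_{4} as a minor, and since treewidth is minor-monotone, tw(G) ≥ tw(K_{4}) = 3. Combining the bounds, tw(G) = 3.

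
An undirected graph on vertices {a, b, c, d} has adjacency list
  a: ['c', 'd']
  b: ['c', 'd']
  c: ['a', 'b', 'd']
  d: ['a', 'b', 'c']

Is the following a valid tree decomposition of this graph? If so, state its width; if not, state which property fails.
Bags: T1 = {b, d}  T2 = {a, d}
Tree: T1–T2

No — vertex c appears in no bag.

A tree decomposition must satisfy three properties: every vertex lies in some bag; for every edge, both endpoints lie together in some bag; and for every vertex, the bags containing it form a connected subtree. Here vertex c appears in no bag, so the decomposition is invalid.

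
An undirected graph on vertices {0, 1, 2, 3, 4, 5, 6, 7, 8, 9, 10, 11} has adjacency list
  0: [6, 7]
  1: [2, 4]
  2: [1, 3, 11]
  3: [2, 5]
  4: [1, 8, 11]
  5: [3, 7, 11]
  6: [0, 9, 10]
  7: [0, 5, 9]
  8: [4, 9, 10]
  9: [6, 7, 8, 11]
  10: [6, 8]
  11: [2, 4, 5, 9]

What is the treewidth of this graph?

A width-3 tree decomposition is:
Bags: B1 = {0, 6, 8, 10}  B2 = {0, 6, 8, 9}  B3 = {0, 7, 8, 9}  B4 = {4, 7, 8, 9}  B5 = {4, 7, 9, 11}  B6 = {4, 5, 7, 11}  B7 = {1, 4, 5, 11}  B8 = {1, 2, 5, 11}  B9 = {1, 2, 3, 5}
Tree: B1–B2, B2–B3, B3–B4, B4–B5, B5–B6, B6–B7, B7–B8, B8–B9
Each bag holds 4 vertices, so the decomposition has width 3, which upper-bounds the treewidth. For the lower bound: the 4 vertex sets {0,6,10}, {8}, {9}, {4,5,7,11} are disjoint, each induces a connected subgraph, and every pair is joined by at least one edge of G. Contracting each set to a single vertex therefore yields K_{4} as a minor, and since treewidth is minor-monotone, tw(G) ≥ tw(K_{4}) = 3. Combining the bounds, tw(G) = 3.

3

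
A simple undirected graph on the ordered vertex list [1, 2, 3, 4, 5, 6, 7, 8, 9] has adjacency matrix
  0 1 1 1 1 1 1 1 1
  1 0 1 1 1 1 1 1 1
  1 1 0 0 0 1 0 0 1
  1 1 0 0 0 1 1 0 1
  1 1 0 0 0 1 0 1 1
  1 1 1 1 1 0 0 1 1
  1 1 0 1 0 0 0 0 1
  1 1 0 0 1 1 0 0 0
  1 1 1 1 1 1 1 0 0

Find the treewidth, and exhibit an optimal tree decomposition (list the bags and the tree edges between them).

Each bag holds 5 vertices, so the decomposition has width 4, which upper-bounds the treewidth. For the lower bound, the 5 vertices {1, 2, 5, 6, 8} are pairwise adjacent, and any tree decomposition puts a clique entirely inside one bag — forcing width ≥ 4. Therefore the treewidth is 4.

Treewidth 4.
Bags: B1 = {1, 2, 3, 6, 9}  B2 = {1, 2, 4, 6, 9}  B3 = {1, 2, 4, 7, 9}  B4 = {1, 2, 5, 6, 9}  B5 = {1, 2, 5, 6, 8}
Tree: B1–B2, B2–B3, B1–B4, B4–B5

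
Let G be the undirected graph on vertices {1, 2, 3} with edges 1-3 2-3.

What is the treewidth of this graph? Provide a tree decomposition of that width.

The largest bag has 2 vertices, giving width 1; this decomposition certifies tw(G) ≤ 1. G has an edge, so its treewidth is at least 1. The upper and lower bounds meet at 1, so that is the treewidth.

Treewidth 1.
One such decomposition:
Bags: B1 = {1, 3}  B2 = {2, 3}
Tree: B1–B2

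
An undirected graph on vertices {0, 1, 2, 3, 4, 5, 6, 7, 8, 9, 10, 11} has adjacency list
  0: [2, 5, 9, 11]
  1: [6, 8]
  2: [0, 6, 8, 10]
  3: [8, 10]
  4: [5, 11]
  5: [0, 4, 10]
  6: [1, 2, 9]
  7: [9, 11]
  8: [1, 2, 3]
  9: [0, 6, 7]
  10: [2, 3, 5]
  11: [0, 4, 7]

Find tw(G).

A width-3 tree decomposition is:
Bags: B1 = {1, 3, 8, 10}  B2 = {1, 2, 8, 10}  B3 = {1, 2, 6, 10}  B4 = {2, 5, 6, 10}  B5 = {0, 2, 5, 6}  B6 = {0, 5, 6, 9}  B7 = {0, 4, 5, 9}  B8 = {0, 4, 9, 11}  B9 = {4, 7, 9, 11}
Tree: B1–B2, B2–B3, B3–B4, B4–B5, B5–B6, B6–B7, B7–B8, B8–B9
Each bag holds 4 vertices, so the decomposition has width 3, which upper-bounds the treewidth. For the lower bound: the 4 vertex sets {1,3,8}, {10}, {2}, {0,5,6,9} are disjoint, each induces a connected subgraph, and every pair is joined by at least one edge of G. Contracting each set to a single vertex therefore yields K_{4} as a minor, and since treewidth is minor-monotone, tw(G) ≥ tw(K_{4}) = 3. Therefore the treewidth is 3.

3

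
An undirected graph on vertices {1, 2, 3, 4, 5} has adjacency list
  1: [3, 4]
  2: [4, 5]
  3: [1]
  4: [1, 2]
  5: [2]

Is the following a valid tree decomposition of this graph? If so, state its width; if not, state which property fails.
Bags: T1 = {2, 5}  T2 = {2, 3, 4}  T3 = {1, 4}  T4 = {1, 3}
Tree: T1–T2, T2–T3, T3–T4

No — bags containing vertex 3 are not connected in the tree.

A tree decomposition must satisfy three properties: every vertex lies in some bag; for every edge, both endpoints lie together in some bag; and for every vertex, the bags containing it form a connected subtree. Here bags containing vertex 3 are not connected in the tree, so the decomposition is invalid.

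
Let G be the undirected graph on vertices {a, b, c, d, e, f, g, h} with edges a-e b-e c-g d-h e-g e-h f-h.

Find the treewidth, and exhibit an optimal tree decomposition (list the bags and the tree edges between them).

The largest bag has 2 vertices, giving width 1; this decomposition certifies tw(G) ≤ 1. Any graph with an edge has treewidth ≥ 1, and G has the edge e–b. The upper and lower bounds meet at 1, so that is the treewidth.

Treewidth 1.
One such decomposition:
Bags: B1 = {b, e}  B2 = {e, h}  B3 = {a, e}  B4 = {f, h}  B5 = {e, g}  B6 = {d, h}  B7 = {c, g}
Tree: B1–B2, B2–B3, B2–B4, B3–B5, B4–B6, B5–B7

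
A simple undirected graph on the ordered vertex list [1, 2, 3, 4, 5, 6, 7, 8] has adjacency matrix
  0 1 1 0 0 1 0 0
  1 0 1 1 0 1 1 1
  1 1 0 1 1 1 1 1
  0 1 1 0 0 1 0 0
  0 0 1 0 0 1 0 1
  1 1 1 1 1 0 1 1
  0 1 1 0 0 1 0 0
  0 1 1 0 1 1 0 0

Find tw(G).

A width-3 tree decomposition is:
Bags: B1 = {2, 3, 6, 7}  B2 = {1, 2, 3, 6}  B3 = {2, 3, 6, 8}  B4 = {2, 3, 4, 6}  B5 = {3, 5, 6, 8}
Tree: B1–B2, B2–B3, B3–B4, B3–B5
Every bag has size at most 4, so the width is 4 − 1 = 3 and tw(G) ≤ 3. Conversely, {2, 3, 6, 8} is a clique of size 4, and the vertices of any clique must share a bag in every tree decomposition; so some bag has ≥ 4 vertices and tw(G) ≥ 3. Combining the bounds, tw(G) = 3.

3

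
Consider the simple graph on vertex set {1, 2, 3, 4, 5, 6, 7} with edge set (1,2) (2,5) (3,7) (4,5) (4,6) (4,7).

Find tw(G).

1

A width-1 tree decomposition is:
Bags: B1 = {4, 7}  B2 = {4, 5}  B3 = {3, 7}  B4 = {2, 5}  B5 = {1, 2}  B6 = {4, 6}
Tree: B1–B2, B1–B3, B2–B4, B4–B5, B1–B6
Each bag holds 2 vertices, so the decomposition has width 1, which upper-bounds the treewidth. G has an edge, so its treewidth is at least 1. Combining the bounds, tw(G) = 1.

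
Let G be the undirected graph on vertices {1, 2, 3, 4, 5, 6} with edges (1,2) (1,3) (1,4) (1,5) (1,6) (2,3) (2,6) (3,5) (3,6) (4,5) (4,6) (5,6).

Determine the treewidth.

A width-3 tree decomposition is:
Bags: B1 = {1, 2, 3, 6}  B2 = {1, 3, 5, 6}  B3 = {1, 4, 5, 6}
Tree: B1–B2, B2–B3
The largest bag has 4 vertices, giving width 3; this decomposition certifies tw(G) ≤ 3. On the other hand G contains the 4-clique {1, 2, 3, 6}. A clique must lie in a single bag of any decomposition, so no decomposition can have width below 3. Hence tw(G) = 3 exactly.

3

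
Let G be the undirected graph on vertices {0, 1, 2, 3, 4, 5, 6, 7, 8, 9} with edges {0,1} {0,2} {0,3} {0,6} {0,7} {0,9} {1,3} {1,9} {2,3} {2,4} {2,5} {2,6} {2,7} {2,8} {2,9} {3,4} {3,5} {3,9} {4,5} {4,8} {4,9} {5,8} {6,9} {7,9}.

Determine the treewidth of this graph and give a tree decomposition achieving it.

Treewidth 3.
Bags: B1 = {0, 2, 6, 9}  B2 = {0, 2, 7, 9}  B3 = {0, 2, 3, 9}  B4 = {2, 3, 4, 9}  B5 = {2, 3, 4, 5}  B6 = {2, 4, 5, 8}  B7 = {0, 1, 3, 9}
Tree: B1–B2, B2–B3, B3–B4, B4–B5, B5–B6, B3–B7

Each bag holds 4 vertices, so the decomposition has width 3, which upper-bounds the treewidth. Conversely, {0, 1, 3, 9} is a clique of size 4, and the vertices of any clique must share a bag in every tree decomposition; so some bag has ≥ 4 vertices and tw(G) ≥ 3. Combining the bounds, tw(G) = 3.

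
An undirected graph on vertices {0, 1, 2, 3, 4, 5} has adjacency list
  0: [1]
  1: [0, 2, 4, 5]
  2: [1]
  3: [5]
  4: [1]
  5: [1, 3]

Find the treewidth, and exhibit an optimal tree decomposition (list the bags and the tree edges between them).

Treewidth 1.
Bags: B1 = {1, 2}  B2 = {1, 5}  B3 = {3, 5}  B4 = {0, 1}  B5 = {1, 4}
Tree: B1–B2, B2–B3, B2–B4, B1–B5

Every bag has size at most 2, so the width is 2 − 1 = 1 and tw(G) ≤ 1. Any graph with an edge has treewidth ≥ 1, and G has the edge 2–1. Combining the bounds, tw(G) = 1.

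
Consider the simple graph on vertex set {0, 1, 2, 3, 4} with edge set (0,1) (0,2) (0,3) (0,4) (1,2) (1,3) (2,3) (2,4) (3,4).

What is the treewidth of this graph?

A width-3 tree decomposition is:
Bags: B1 = {0, 2, 3, 4}  B2 = {0, 1, 2, 3}
Tree: B1–B2
The largest bag has 4 vertices, giving width 3; this decomposition certifies tw(G) ≤ 3. Conversely, {0, 1, 2, 3} is a clique of size 4, and the vertices of any clique must share a bag in every tree decomposition; so some bag has ≥ 4 vertices and tw(G) ≥ 3. The upper and lower bounds meet at 3, so that is the treewidth.

3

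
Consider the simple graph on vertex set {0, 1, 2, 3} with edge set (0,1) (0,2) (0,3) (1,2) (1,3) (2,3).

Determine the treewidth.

3

A width-3 tree decomposition is:
Bags: B1 = {0, 1, 2, 3}
Tree: (single bag)
A single bag containing all 4 vertices is trivially a valid decomposition of width 3. For the lower bound, the 4 vertices {0, 1, 2, 3} are pairwise adjacent, and any tree decomposition puts a clique entirely inside one bag — forcing width ≥ 3. Therefore the treewidth is 3.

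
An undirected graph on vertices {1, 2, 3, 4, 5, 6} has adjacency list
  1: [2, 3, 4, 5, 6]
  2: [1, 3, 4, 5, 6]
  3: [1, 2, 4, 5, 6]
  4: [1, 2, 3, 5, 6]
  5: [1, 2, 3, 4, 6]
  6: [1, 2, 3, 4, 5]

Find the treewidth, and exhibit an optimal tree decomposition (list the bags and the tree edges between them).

Treewidth 5.
Bags: B1 = {1, 2, 3, 4, 5, 6}
Tree: (single bag)

With just one bag of size 6, the width is 6 − 1 = 5, so tw(G) ≤ 5. Conversely, {1, 2, 3, 4, 5, 6} is a clique of size 6, and the vertices of any clique must share a bag in every tree decomposition; so some bag has ≥ 6 vertices and tw(G) ≥ 5. Hence tw(G) = 5 exactly.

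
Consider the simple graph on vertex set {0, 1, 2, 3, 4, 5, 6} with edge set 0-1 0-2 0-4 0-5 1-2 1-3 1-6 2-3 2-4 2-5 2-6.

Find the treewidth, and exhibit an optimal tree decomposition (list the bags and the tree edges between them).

Each bag holds 3 vertices, so the decomposition has width 2, which upper-bounds the treewidth. Conversely, {0, 1, 2} is a clique of size 3, and the vertices of any clique must share a bag in every tree decomposition; so some bag has ≥ 3 vertices and tw(G) ≥ 2. The upper and lower bounds meet at 2, so that is the treewidth.

Treewidth 2.
Bags: B1 = {0, 1, 2}  B2 = {0, 2, 4}  B3 = {1, 2, 6}  B4 = {0, 2, 5}  B5 = {1, 2, 3}
Tree: B1–B2, B1–B3, B1–B4, B3–B5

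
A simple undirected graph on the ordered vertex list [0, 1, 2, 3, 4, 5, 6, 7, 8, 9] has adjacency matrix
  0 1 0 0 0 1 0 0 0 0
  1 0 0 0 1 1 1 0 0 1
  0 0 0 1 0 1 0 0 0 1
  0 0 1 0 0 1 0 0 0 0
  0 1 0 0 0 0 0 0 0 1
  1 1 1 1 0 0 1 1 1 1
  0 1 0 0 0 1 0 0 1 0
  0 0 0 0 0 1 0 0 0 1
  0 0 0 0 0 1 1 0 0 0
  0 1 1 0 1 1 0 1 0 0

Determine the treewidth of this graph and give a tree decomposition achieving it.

Each bag holds 3 vertices, so the decomposition has width 2, which upper-bounds the treewidth. On the other hand G contains the 3-clique {1, 4, 9}. A clique must lie in a single bag of any decomposition, so no decomposition can have width below 2. The upper and lower bounds meet at 2, so that is the treewidth.

Treewidth 2.
Bags: B1 = {2, 5, 9}  B2 = {5, 7, 9}  B3 = {1, 5, 9}  B4 = {0, 1, 5}  B5 = {1, 5, 6}  B6 = {1, 4, 9}  B7 = {2, 3, 5}  B8 = {5, 6, 8}
Tree: B1–B2, B2–B3, B3–B4, B3–B5, B3–B6, B1–B7, B5–B8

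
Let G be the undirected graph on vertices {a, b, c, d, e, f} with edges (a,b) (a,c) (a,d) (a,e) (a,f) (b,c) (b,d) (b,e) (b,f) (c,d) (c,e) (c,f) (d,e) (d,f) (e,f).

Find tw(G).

A width-5 tree decomposition is:
Bags: B1 = {a, b, c, d, e, f}
Tree: (single bag)
With just one bag of size 6, the width is 6 − 1 = 5, so tw(G) ≤ 5. Conversely, {a, b, c, d, e, f} is a clique of size 6, and the vertices of any clique must share a bag in every tree decomposition; so some bag has ≥ 6 vertices and tw(G) ≥ 5. The upper and lower bounds meet at 5, so that is the treewidth.

5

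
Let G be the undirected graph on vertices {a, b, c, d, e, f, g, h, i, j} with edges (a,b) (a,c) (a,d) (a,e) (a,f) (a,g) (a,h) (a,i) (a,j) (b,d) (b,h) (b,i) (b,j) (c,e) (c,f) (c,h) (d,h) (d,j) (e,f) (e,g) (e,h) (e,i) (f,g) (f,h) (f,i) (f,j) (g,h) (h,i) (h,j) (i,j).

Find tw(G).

4

A width-4 tree decomposition is:
Bags: B1 = {a, e, f, h, i}  B2 = {a, e, f, g, h}  B3 = {a, f, h, i, j}  B4 = {a, c, e, f, h}  B5 = {a, b, h, i, j}  B6 = {a, b, d, h, j}
Tree: B1–B2, B1–B3, B1–B4, B3–B5, B5–B6
Each bag holds 5 vertices, so the decomposition has width 4, which upper-bounds the treewidth. For the lower bound, the 5 vertices {a, b, d, h, j} are pairwise adjacent, and any tree decomposition puts a clique entirely inside one bag — forcing width ≥ 4. Hence tw(G) = 4 exactly.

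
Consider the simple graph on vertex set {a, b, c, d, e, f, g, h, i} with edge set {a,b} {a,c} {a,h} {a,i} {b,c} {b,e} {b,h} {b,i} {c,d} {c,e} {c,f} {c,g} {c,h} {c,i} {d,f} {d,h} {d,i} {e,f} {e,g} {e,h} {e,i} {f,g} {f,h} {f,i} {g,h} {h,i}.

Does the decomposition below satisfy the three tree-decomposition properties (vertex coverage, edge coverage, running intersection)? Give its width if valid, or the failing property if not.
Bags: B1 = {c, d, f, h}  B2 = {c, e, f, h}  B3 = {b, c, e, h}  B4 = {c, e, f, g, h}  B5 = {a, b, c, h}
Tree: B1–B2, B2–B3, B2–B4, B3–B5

No — vertex i appears in no bag.

A tree decomposition must satisfy three properties: every vertex lies in some bag; for every edge, both endpoints lie together in some bag; and for every vertex, the bags containing it form a connected subtree. Here vertex i appears in no bag, so the decomposition is invalid.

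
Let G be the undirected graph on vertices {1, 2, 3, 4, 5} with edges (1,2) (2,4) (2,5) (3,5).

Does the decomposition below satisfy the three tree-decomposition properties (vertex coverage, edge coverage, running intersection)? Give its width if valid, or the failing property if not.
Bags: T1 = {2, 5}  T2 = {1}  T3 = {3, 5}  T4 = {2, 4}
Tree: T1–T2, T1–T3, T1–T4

A tree decomposition must satisfy three properties: every vertex lies in some bag; for every edge, both endpoints lie together in some bag; and for every vertex, the bags containing it form a connected subtree. Here edge (2,1) lies in no bag, so the decomposition is invalid.

No — edge (2,1) lies in no bag.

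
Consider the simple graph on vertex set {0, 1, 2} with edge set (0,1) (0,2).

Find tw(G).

1

A width-1 tree decomposition is:
Bags: B1 = {0, 2}  B2 = {0, 1}
Tree: B1–B2
The largest bag has 2 vertices, giving width 1; this decomposition certifies tw(G) ≤ 1. G has an edge, so its treewidth is at least 1. Hence tw(G) = 1 exactly.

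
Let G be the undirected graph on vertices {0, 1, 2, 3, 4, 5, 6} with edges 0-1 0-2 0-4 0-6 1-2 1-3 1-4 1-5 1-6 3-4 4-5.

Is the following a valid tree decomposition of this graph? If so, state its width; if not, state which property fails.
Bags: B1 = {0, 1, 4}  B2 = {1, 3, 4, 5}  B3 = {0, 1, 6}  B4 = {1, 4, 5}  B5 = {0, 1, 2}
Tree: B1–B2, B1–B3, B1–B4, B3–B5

A tree decomposition must satisfy three properties: every vertex lies in some bag; for every edge, both endpoints lie together in some bag; and for every vertex, the bags containing it form a connected subtree. Here bags containing vertex 5 are not connected in the tree, so the decomposition is invalid.

No — bags containing vertex 5 are not connected in the tree.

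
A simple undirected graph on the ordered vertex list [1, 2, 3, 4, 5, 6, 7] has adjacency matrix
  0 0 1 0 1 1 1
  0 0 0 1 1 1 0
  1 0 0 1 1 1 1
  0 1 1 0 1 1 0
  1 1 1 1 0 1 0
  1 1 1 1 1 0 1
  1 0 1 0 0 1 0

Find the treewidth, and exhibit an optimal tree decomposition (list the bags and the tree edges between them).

Treewidth 3.
Bags: B1 = {3, 4, 5, 6}  B2 = {2, 4, 5, 6}  B3 = {1, 3, 5, 6}  B4 = {1, 3, 6, 7}
Tree: B1–B2, B1–B3, B3–B4

Each bag holds 4 vertices, so the decomposition has width 3, which upper-bounds the treewidth. Conversely, {2, 4, 5, 6} is a clique of size 4, and the vertices of any clique must share a bag in every tree decomposition; so some bag has ≥ 4 vertices and tw(G) ≥ 3. Therefore the treewidth is 3.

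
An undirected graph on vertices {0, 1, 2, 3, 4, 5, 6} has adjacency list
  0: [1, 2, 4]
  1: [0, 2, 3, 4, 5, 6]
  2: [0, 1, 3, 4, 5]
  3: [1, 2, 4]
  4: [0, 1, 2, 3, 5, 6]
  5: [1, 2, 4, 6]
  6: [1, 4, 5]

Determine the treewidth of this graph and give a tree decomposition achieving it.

Treewidth 3.
Bags: B1 = {1, 2, 4, 5}  B2 = {1, 4, 5, 6}  B3 = {0, 1, 2, 4}  B4 = {1, 2, 3, 4}
Tree: B1–B2, B1–B3, B1–B4

Every bag has size at most 4, so the width is 4 − 1 = 3 and tw(G) ≤ 3. On the other hand G contains the 4-clique {0, 1, 2, 4}. A clique must lie in a single bag of any decomposition, so no decomposition can have width below 3. The upper and lower bounds meet at 3, so that is the treewidth.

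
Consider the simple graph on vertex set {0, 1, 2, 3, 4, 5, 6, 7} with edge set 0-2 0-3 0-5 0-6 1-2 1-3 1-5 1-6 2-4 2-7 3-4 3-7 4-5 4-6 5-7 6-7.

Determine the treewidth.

A width-4 tree decomposition is:
Bags: B1 = {0, 1, 4, 6, 7}  B2 = {0, 1, 2, 4, 7}  B3 = {0, 1, 3, 4, 7}  B4 = {0, 1, 4, 5, 7}
Tree: B1–B2, B2–B3, B3–B4
The largest bag has 5 vertices, giving width 4; this decomposition certifies tw(G) ≤ 4. For the lower bound: the 5 vertex sets {1,6}, {2,7}, {0,3}, {4}, {5} are disjoint, each induces a connected subgraph, and every pair is joined by at least one edge of G. Contracting each set to a single vertex therefore yields K_{5} as a minor, and since treewidth is minor-monotone, tw(G) ≥ tw(K_{5}) = 4. Combining the bounds, tw(G) = 4.

4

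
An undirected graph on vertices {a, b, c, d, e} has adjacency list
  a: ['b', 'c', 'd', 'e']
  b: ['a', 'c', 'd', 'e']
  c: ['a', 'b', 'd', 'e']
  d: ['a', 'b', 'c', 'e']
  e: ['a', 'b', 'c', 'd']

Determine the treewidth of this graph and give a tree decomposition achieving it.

Treewidth 4.
Bags: B1 = {a, b, c, d, e}
Tree: (single bag)

With just one bag of size 5, the width is 5 − 1 = 4, so tw(G) ≤ 4. Conversely, {a, b, c, d, e} is a clique of size 5, and the vertices of any clique must share a bag in every tree decomposition; so some bag has ≥ 5 vertices and tw(G) ≥ 4. Therefore the treewidth is 4.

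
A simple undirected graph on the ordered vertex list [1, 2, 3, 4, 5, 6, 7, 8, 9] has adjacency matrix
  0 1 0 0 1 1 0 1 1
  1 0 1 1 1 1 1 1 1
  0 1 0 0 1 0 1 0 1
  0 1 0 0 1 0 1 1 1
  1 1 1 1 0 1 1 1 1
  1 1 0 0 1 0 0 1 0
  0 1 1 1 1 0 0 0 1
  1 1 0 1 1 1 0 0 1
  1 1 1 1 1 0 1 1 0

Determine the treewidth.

4

A width-4 tree decomposition is:
Bags: B1 = {2, 4, 5, 8, 9}  B2 = {2, 4, 5, 7, 9}  B3 = {1, 2, 5, 8, 9}  B4 = {1, 2, 5, 6, 8}  B5 = {2, 3, 5, 7, 9}
Tree: B1–B2, B1–B3, B3–B4, B2–B5
The largest bag has 5 vertices, giving width 4; this decomposition certifies tw(G) ≤ 4. On the other hand G contains the 5-clique {1, 2, 5, 8, 9}. A clique must lie in a single bag of any decomposition, so no decomposition can have width below 4. Therefore the treewidth is 4.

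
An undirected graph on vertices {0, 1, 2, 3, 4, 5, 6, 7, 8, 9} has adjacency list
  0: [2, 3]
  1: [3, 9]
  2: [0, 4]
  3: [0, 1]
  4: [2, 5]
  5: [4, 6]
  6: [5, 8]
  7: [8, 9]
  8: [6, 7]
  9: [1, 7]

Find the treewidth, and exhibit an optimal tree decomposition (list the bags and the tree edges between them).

Treewidth 2.
One optimal decomposition is:
Bags: B1 = {4, 5, 6}  B2 = {4, 6, 8}  B3 = {4, 7, 8}  B4 = {4, 7, 9}  B5 = {1, 4, 9}  B6 = {1, 3, 4}  B7 = {0, 3, 4}  B8 = {0, 2, 4}
Tree: B1–B2, B2–B3, B3–B4, B4–B5, B5–B6, B6–B7, B7–B8

Each bag holds 3 vertices, so the decomposition has width 2, which upper-bounds the treewidth. The edges 4–5–6–8–7–9–1–3–0–2–4 form a cycle, so G is not a tree and its treewidth is at least 2. Hence tw(G) = 2 exactly.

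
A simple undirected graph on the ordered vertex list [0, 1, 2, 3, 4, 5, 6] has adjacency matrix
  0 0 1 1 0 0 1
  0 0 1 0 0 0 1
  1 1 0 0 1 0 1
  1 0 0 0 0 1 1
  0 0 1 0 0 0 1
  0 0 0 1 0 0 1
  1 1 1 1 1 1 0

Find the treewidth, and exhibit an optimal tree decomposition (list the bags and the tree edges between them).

Each bag holds 3 vertices, so the decomposition has width 2, which upper-bounds the treewidth. For the lower bound, the 3 vertices {0, 2, 6} are pairwise adjacent, and any tree decomposition puts a clique entirely inside one bag — forcing width ≥ 2. Hence tw(G) = 2 exactly.

Treewidth 2.
One optimal decomposition is:
Bags: B1 = {0, 2, 6}  B2 = {1, 2, 6}  B3 = {0, 3, 6}  B4 = {2, 4, 6}  B5 = {3, 5, 6}
Tree: B1–B2, B1–B3, B2–B4, B3–B5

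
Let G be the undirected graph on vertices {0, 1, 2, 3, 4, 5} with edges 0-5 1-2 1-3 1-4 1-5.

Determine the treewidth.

1

A width-1 tree decomposition is:
Bags: B1 = {1, 3}  B2 = {1, 5}  B3 = {0, 5}  B4 = {1, 2}  B5 = {1, 4}
Tree: B1–B2, B2–B3, B2–B4, B1–B5
Each bag holds 2 vertices, so the decomposition has width 1, which upper-bounds the treewidth. G has an edge, so its treewidth is at least 1. Combining the bounds, tw(G) = 1.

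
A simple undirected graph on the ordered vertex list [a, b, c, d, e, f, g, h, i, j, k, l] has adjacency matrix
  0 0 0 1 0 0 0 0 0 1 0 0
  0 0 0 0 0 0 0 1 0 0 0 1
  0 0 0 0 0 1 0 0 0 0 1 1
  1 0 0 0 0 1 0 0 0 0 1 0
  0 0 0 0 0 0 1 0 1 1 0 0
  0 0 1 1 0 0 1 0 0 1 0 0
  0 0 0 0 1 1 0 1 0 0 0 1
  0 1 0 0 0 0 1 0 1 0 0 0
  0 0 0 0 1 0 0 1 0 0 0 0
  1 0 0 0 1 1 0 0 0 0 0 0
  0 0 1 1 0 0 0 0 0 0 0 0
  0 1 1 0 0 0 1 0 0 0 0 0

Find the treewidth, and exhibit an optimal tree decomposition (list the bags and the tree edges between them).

Each bag holds 4 vertices, so the decomposition has width 3, which upper-bounds the treewidth. For the lower bound: the 4 vertex sets {b,h,i}, {l}, {g}, {c,e,f,j} are disjoint, each induces a connected subgraph, and every pair is joined by at least one edge of G. Contracting each set to a single vertex therefore yields K_{4} as a minor, and since treewidth is minor-monotone, tw(G) ≥ tw(K_{4}) = 3. Therefore the treewidth is 3.

Treewidth 3.
Bags: B1 = {b, h, i, l}  B2 = {g, h, i, l}  B3 = {e, g, i, l}  B4 = {c, e, g, l}  B5 = {c, e, f, g}  B6 = {c, e, f, j}  B7 = {c, f, j, k}  B8 = {d, f, j, k}  B9 = {a, d, j, k}
Tree: B1–B2, B2–B3, B3–B4, B4–B5, B5–B6, B6–B7, B7–B8, B8–B9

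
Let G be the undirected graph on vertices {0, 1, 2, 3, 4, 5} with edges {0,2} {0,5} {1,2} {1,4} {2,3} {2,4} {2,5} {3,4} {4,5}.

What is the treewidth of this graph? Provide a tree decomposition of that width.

Treewidth 2.
One optimal decomposition is:
Bags: B1 = {2, 3, 4}  B2 = {2, 4, 5}  B3 = {0, 2, 5}  B4 = {1, 2, 4}
Tree: B1–B2, B2–B3, B1–B4

Each bag holds 3 vertices, so the decomposition has width 2, which upper-bounds the treewidth. Conversely, {0, 2, 5} is a clique of size 3, and the vertices of any clique must share a bag in every tree decomposition; so some bag has ≥ 3 vertices and tw(G) ≥ 2. Combining the bounds, tw(G) = 2.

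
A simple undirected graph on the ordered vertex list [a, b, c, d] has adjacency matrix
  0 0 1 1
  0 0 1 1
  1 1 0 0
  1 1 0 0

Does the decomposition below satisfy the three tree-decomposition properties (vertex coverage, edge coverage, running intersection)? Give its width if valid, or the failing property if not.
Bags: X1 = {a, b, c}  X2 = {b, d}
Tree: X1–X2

A tree decomposition must satisfy three properties: every vertex lies in some bag; for every edge, both endpoints lie together in some bag; and for every vertex, the bags containing it form a connected subtree. Here edge (a,d) lies in no bag, so the decomposition is invalid.

No — edge (a,d) lies in no bag.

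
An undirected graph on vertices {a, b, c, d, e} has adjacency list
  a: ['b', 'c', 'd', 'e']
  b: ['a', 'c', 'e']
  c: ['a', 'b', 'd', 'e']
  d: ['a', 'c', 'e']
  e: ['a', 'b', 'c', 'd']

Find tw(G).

A width-3 tree decomposition is:
Bags: B1 = {a, c, d, e}  B2 = {a, b, c, e}
Tree: B1–B2
The largest bag has 4 vertices, giving width 3; this decomposition certifies tw(G) ≤ 3. For the lower bound, the 4 vertices {a, c, d, e} are pairwise adjacent, and any tree decomposition puts a clique entirely inside one bag — forcing width ≥ 3. Therefore the treewidth is 3.

3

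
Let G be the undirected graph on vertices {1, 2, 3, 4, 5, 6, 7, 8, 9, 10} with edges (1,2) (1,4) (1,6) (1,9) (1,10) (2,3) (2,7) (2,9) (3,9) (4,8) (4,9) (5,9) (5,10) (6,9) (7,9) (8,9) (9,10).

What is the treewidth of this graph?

A width-2 tree decomposition is:
Bags: B1 = {2, 3, 9}  B2 = {1, 2, 9}  B3 = {1, 9, 10}  B4 = {2, 7, 9}  B5 = {1, 4, 9}  B6 = {5, 9, 10}  B7 = {1, 6, 9}  B8 = {4, 8, 9}
Tree: B1–B2, B2–B3, B1–B4, B3–B5, B3–B6, B5–B7, B5–B8
The largest bag has 3 vertices, giving width 2; this decomposition certifies tw(G) ≤ 2. Conversely, {1, 2, 9} is a clique of size 3, and the vertices of any clique must share a bag in every tree decomposition; so some bag has ≥ 3 vertices and tw(G) ≥ 2. Hence tw(G) = 2 exactly.

2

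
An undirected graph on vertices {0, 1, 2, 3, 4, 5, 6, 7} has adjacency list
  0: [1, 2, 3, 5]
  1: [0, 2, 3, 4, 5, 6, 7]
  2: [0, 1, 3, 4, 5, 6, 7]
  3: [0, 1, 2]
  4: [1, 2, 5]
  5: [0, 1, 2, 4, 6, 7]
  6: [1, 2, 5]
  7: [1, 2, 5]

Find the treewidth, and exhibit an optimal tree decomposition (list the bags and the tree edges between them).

Each bag holds 4 vertices, so the decomposition has width 3, which upper-bounds the treewidth. For the lower bound, the 4 vertices {0, 1, 2, 3} are pairwise adjacent, and any tree decomposition puts a clique entirely inside one bag — forcing width ≥ 3. The upper and lower bounds meet at 3, so that is the treewidth.

Treewidth 3.
Bags: B1 = {0, 1, 2, 3}  B2 = {0, 1, 2, 5}  B3 = {1, 2, 5, 6}  B4 = {1, 2, 5, 7}  B5 = {1, 2, 4, 5}
Tree: B1–B2, B2–B3, B3–B4, B3–B5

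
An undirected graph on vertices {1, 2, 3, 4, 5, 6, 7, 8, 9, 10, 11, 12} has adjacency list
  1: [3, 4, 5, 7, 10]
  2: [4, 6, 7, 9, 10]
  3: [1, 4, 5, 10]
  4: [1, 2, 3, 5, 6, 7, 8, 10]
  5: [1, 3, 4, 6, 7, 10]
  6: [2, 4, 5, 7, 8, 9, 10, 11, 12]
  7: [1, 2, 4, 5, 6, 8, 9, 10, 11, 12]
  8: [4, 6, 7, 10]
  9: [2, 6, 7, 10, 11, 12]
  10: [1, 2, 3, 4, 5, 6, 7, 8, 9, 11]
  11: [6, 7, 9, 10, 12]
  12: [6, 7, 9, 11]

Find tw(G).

A width-4 tree decomposition is:
Bags: B1 = {4, 5, 6, 7, 10}  B2 = {2, 4, 6, 7, 10}  B3 = {2, 6, 7, 9, 10}  B4 = {4, 6, 7, 8, 10}  B5 = {6, 7, 9, 10, 11}  B6 = {6, 7, 9, 11, 12}  B7 = {1, 4, 5, 7, 10}  B8 = {1, 3, 4, 5, 10}
Tree: B1–B2, B2–B3, B2–B4, B3–B5, B5–B6, B1–B7, B7–B8
Each bag holds 5 vertices, so the decomposition has width 4, which upper-bounds the treewidth. Conversely, {1, 3, 4, 5, 10} is a clique of size 5, and the vertices of any clique must share a bag in every tree decomposition; so some bag has ≥ 5 vertices and tw(G) ≥ 4. The upper and lower bounds meet at 4, so that is the treewidth.

4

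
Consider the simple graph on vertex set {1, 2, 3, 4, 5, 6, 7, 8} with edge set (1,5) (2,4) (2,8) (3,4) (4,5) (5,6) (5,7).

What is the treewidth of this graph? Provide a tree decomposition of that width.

The largest bag has 2 vertices, giving width 1; this decomposition certifies tw(G) ≤ 1. Since G has at least one edge (e.g. 4–2), it is not an edgeless graph, so tw(G) ≥ 1. Combining the bounds, tw(G) = 1.

Treewidth 1.
Bags: B1 = {2, 4}  B2 = {4, 5}  B3 = {5, 7}  B4 = {3, 4}  B5 = {2, 8}  B6 = {5, 6}  B7 = {1, 5}
Tree: B1–B2, B2–B3, B2–B4, B1–B5, B2–B6, B6–B7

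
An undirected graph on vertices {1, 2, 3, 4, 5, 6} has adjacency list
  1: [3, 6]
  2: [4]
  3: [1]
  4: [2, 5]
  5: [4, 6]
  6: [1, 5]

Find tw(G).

A width-1 tree decomposition is:
Bags: B1 = {2, 4}  B2 = {4, 5}  B3 = {5, 6}  B4 = {1, 6}  B5 = {1, 3}
Tree: B1–B2, B2–B3, B3–B4, B4–B5
Every bag has size at most 2, so the width is 2 − 1 = 1 and tw(G) ≤ 1. Any graph with an edge has treewidth ≥ 1, and G has the edge 2–4. Therefore the treewidth is 1.

1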